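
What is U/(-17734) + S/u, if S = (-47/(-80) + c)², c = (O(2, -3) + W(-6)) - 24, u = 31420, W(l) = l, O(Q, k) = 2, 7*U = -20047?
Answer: 2314110844181/12481331072000 ≈ 0.18541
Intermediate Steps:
U = -20047/7 (U = (⅐)*(-20047) = -20047/7 ≈ -2863.9)
c = -28 (c = (2 - 6) - 24 = -4 - 24 = -28)
S = 4809249/6400 (S = (-47/(-80) - 28)² = (-47*(-1/80) - 28)² = (47/80 - 28)² = (-2193/80)² = 4809249/6400 ≈ 751.45)
U/(-17734) + S/u = -20047/7/(-17734) + (4809249/6400)/31420 = -20047/7*(-1/17734) + (4809249/6400)*(1/31420) = 20047/124138 + 4809249/201088000 = 2314110844181/12481331072000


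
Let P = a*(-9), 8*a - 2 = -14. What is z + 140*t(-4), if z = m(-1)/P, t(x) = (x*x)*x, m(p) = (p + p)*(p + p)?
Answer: -241912/27 ≈ -8959.7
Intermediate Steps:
a = -3/2 (a = ¼ + (⅛)*(-14) = ¼ - 7/4 = -3/2 ≈ -1.5000)
m(p) = 4*p² (m(p) = (2*p)*(2*p) = 4*p²)
t(x) = x³ (t(x) = x²*x = x³)
P = 27/2 (P = -3/2*(-9) = 27/2 ≈ 13.500)
z = 8/27 (z = (4*(-1)²)/(27/2) = (4*1)*(2/27) = 4*(2/27) = 8/27 ≈ 0.29630)
z + 140*t(-4) = 8/27 + 140*(-4)³ = 8/27 + 140*(-64) = 8/27 - 8960 = -241912/27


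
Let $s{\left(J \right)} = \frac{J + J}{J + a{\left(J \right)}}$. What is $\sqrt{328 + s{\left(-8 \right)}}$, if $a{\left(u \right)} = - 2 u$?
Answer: $\sqrt{326} \approx 18.055$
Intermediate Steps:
$s{\left(J \right)} = -2$ ($s{\left(J \right)} = \frac{J + J}{J - 2 J} = \frac{2 J}{\left(-1\right) J} = 2 J \left(- \frac{1}{J}\right) = -2$)
$\sqrt{328 + s{\left(-8 \right)}} = \sqrt{328 - 2} = \sqrt{326}$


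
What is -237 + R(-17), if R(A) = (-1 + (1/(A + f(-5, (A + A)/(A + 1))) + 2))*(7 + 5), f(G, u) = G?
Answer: -2481/11 ≈ -225.55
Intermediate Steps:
R(A) = 12 + 12/(-5 + A) (R(A) = (-1 + (1/(A - 5) + 2))*(7 + 5) = (-1 + (1/(-5 + A) + 2))*12 = (-1 + (2 + 1/(-5 + A)))*12 = (1 + 1/(-5 + A))*12 = 12 + 12/(-5 + A))
-237 + R(-17) = -237 + 12*(-4 - 17)/(-5 - 17) = -237 + 12*(-21)/(-22) = -237 + 12*(-1/22)*(-21) = -237 + 126/11 = -2481/11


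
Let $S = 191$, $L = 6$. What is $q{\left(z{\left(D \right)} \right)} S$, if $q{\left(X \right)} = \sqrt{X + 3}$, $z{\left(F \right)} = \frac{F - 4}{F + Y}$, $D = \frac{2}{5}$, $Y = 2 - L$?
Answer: $382$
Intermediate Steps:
$Y = -4$ ($Y = 2 - 6 = -4$)
$D = \frac{2}{5}$ ($D = 2 \cdot \frac{1}{5} = \frac{2}{5} \approx 0.4$)
$z{\left(F \right)} = 1$ ($z{\left(F \right)} = \frac{F - 4}{F - 4} = \frac{-4 + F}{-4 + F} = 1$)
$q{\left(X \right)} = \sqrt{3 + X}$
$q{\left(z{\left(D \right)} \right)} S = \sqrt{3 + 1} \cdot 191 = \sqrt{4} \cdot 191 = 2 \cdot 191 = 382$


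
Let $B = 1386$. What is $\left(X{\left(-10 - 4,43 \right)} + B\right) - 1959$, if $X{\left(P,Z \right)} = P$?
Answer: $-587$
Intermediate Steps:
$\left(X{\left(-10 - 4,43 \right)} + B\right) - 1959 = \left(\left(-10 - 4\right) + 1386\right) - 1959 = \left(-14 + 1386\right) - 1959 = 1372 - 1959 = -587$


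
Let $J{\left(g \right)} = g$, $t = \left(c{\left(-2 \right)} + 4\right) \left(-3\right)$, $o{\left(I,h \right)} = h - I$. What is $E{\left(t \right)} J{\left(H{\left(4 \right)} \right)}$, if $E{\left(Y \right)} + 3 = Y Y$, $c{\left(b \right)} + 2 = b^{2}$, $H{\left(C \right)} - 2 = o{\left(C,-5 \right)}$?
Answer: $-2247$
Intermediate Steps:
$H{\left(C \right)} = -3 - C$ ($H{\left(C \right)} = 2 - \left(5 + C\right) = -3 - C$)
$c{\left(b \right)} = -2 + b^{2}$
$t = -18$ ($t = \left(\left(-2 + \left(-2\right)^{2}\right) + 4\right) \left(-3\right) = \left(\left(-2 + 4\right) + 4\right) \left(-3\right) = \left(2 + 4\right) \left(-3\right) = 6 \left(-3\right) = -18$)
$E{\left(Y \right)} = -3 + Y^{2}$ ($E{\left(Y \right)} = -3 + Y Y = -3 + Y^{2}$)
$E{\left(t \right)} J{\left(H{\left(4 \right)} \right)} = \left(-3 + \left(-18\right)^{2}\right) \left(-3 - 4\right) = \left(-3 + 324\right) \left(-3 - 4\right) = 321 \left(-7\right) = -2247$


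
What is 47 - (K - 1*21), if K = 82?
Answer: -14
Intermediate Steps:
47 - (K - 1*21) = 47 - (82 - 1*21) = 47 - (82 - 21) = 47 - 1*61 = 47 - 61 = -14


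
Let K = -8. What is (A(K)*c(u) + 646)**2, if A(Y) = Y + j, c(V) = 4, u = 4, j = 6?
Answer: 407044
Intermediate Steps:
A(Y) = 6 + Y (A(Y) = Y + 6 = 6 + Y)
(A(K)*c(u) + 646)**2 = ((6 - 8)*4 + 646)**2 = (-2*4 + 646)**2 = (-8 + 646)**2 = 638**2 = 407044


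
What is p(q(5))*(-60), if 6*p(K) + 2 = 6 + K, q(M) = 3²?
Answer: -130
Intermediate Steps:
q(M) = 9
p(K) = ⅔ + K/6 (p(K) = -⅓ + (6 + K)/6 = -⅓ + (1 + K/6) = ⅔ + K/6)
p(q(5))*(-60) = (⅔ + (⅙)*9)*(-60) = (⅔ + 3/2)*(-60) = (13/6)*(-60) = -130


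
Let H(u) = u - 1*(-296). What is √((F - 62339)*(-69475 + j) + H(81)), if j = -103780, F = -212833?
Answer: √47674925237 ≈ 2.1835e+5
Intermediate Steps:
H(u) = 296 + u (H(u) = u + 296 = 296 + u)
√((F - 62339)*(-69475 + j) + H(81)) = √((-212833 - 62339)*(-69475 - 103780) + (296 + 81)) = √(-275172*(-173255) + 377) = √(47674924860 + 377) = √47674925237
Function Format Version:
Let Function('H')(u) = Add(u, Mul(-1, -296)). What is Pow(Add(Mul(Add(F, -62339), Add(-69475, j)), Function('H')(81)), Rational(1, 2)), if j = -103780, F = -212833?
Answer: Pow(47674925237, Rational(1, 2)) ≈ 2.1835e+5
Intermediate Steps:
Function('H')(u) = Add(296, u) (Function('H')(u) = Add(u, 296) = Add(296, u))
Pow(Add(Mul(Add(F, -62339), Add(-69475, j)), Function('H')(81)), Rational(1, 2)) = Pow(Add(Mul(Add(-212833, -62339), Add(-69475, -103780)), Add(296, 81)), Rational(1, 2)) = Pow(Add(Mul(-275172, -173255), 377), Rational(1, 2)) = Pow(Add(47674924860, 377), Rational(1, 2)) = Pow(47674925237, Rational(1, 2))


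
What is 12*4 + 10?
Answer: 58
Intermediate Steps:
12*4 + 10 = 48 + 10 = 58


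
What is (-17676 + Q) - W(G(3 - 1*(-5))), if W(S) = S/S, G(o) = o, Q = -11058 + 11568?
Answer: -17167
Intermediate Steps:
Q = 510
W(S) = 1
(-17676 + Q) - W(G(3 - 1*(-5))) = (-17676 + 510) - 1*1 = -17166 - 1 = -17167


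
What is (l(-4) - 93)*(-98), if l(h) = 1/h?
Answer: 18277/2 ≈ 9138.5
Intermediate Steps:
(l(-4) - 93)*(-98) = (1/(-4) - 93)*(-98) = (-¼ - 93)*(-98) = -373/4*(-98) = 18277/2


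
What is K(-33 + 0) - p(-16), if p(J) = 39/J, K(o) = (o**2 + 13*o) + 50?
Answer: 11399/16 ≈ 712.44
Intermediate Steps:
K(o) = 50 + o**2 + 13*o
K(-33 + 0) - p(-16) = (50 + (-33 + 0)**2 + 13*(-33 + 0)) - 39/(-16) = (50 + (-33)**2 + 13*(-33)) - 39*(-1)/16 = (50 + 1089 - 429) - 1*(-39/16) = 710 + 39/16 = 11399/16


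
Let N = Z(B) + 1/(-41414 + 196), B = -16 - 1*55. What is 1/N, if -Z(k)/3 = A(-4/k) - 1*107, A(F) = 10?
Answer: 41218/11994437 ≈ 0.0034364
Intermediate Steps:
B = -71 (B = -16 - 55 = -71)
Z(k) = 291 (Z(k) = -3*(10 - 1*107) = -3*(10 - 107) = -3*(-97) = 291)
N = 11994437/41218 (N = 291 + 1/(-41414 + 196) = 291 + 1/(-41218) = 291 - 1/41218 = 11994437/41218 ≈ 291.00)
1/N = 1/(11994437/41218) = 41218/11994437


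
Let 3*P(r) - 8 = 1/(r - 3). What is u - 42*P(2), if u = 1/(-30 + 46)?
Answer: -1567/16 ≈ -97.938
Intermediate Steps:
u = 1/16 ≈ 0.062500
P(r) = 8/3 + 1/(3*(-3 + r)) (P(r) = 8/3 + 1/(3*(r - 3)) = 8/3 + 1/(3*(-3 + r)))
u - 42*P(2) = 1/16 - 14*(-23 + 8*2)/(-3 + 2) = 1/16 - 14*(-23 + 16)/(-1) = 1/16 - 14*(-1)*(-7) = 1/16 - 42*7/3 = 1/16 - 98 = -1567/16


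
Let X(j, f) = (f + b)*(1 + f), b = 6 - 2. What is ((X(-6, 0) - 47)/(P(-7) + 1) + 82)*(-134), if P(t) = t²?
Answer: -271819/25 ≈ -10873.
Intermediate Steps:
b = 4
X(j, f) = (1 + f)*(4 + f) (X(j, f) = (f + 4)*(1 + f) = (4 + f)*(1 + f) = (1 + f)*(4 + f))
((X(-6, 0) - 47)/(P(-7) + 1) + 82)*(-134) = (((4 + 0² + 5*0) - 47)/((-7)² + 1) + 82)*(-134) = (((4 + 0 + 0) - 47)/(49 + 1) + 82)*(-134) = ((4 - 47)/50 + 82)*(-134) = (-43*1/50 + 82)*(-134) = (-43/50 + 82)*(-134) = (4057/50)*(-134) = -271819/25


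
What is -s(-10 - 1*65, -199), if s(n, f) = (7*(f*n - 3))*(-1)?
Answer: 104454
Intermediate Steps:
s(n, f) = 21 - 7*f*n (s(n, f) = (7*(-3 + f*n))*(-1) = (-21 + 7*f*n)*(-1) = 21 - 7*f*n)
-s(-10 - 1*65, -199) = -(21 - 7*(-199)*(-10 - 1*65)) = -(21 - 7*(-199)*(-10 - 65)) = -(21 - 7*(-199)*(-75)) = -(21 - 104475) = -1*(-104454) = 104454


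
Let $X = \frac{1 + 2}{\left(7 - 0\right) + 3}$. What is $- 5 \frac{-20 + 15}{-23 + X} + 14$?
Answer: $\frac{2928}{227} \approx 12.899$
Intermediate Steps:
$X = \frac{3}{10}$ ($X = \frac{3}{\left(7 + 0\right) + 3} = \frac{3}{7 + 3} = \frac{3}{10} \approx 0.3$)
$- 5 \frac{-20 + 15}{-23 + X} + 14 = - 5 \frac{-20 + 15}{-23 + \frac{3}{10}} + 14 = - 5 \left(- \frac{5}{- \frac{227}{10}}\right) + 14 = - 5 \left(\left(-5\right) \left(- \frac{10}{227}\right)\right) + 14 = \left(-5\right) \frac{50}{227} + 14 = - \frac{250}{227} + 14 = \frac{2928}{227}$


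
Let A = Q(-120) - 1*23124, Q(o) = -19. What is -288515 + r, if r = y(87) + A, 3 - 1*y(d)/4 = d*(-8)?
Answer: -308862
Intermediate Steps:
y(d) = 12 + 32*d (y(d) = 12 - 4*d*(-8) = 12 - (-32)*d = 12 + 32*d)
A = -23143 (A = -19 - 1*23124 = -19 - 23124 = -23143)
r = -20347 (r = (12 + 32*87) - 23143 = (12 + 2784) - 23143 = 2796 - 23143 = -20347)
-288515 + r = -288515 - 20347 = -308862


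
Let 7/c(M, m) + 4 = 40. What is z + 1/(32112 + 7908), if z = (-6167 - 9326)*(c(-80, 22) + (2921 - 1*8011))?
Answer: 4733747139059/60030 ≈ 7.8856e+7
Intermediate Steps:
c(M, m) = 7/36 (c(M, m) = 7/(-4 + 40) = 7/36)
z = 2838828869/36 (z = (-6167 - 9326)*(7/36 + (2921 - 1*8011)) = -15493*(7/36 + (2921 - 8011)) = -15493*(7/36 - 5090) = -15493*(-183233/36) = 2838828869/36 ≈ 7.8856e+7)
z + 1/(32112 + 7908) = 2838828869/36 + 1/(32112 + 7908) = 2838828869/36 + 1/40020 = 4733747139059/60030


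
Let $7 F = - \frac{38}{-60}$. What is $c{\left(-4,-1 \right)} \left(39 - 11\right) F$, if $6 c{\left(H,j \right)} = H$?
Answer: $- \frac{76}{45} \approx -1.6889$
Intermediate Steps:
$c{\left(H,j \right)} = \frac{H}{6}$
$F = \frac{19}{210}$ ($F = \frac{\left(-38\right) \frac{1}{-60}}{7} = \frac{\left(-38\right) \left(- \frac{1}{60}\right)}{7} = \frac{1}{7} \cdot \frac{19}{30} = \frac{19}{210} \approx 0.090476$)
$c{\left(-4,-1 \right)} \left(39 - 11\right) F = \frac{1}{6} \left(-4\right) \left(39 - 11\right) \frac{19}{210} = - \frac{2 \left(39 - 11\right)}{3} \cdot \frac{19}{210} = \left(- \frac{2}{3}\right) 28 \cdot \frac{19}{210} = \left(- \frac{56}{3}\right) \frac{19}{210} = - \frac{76}{45}$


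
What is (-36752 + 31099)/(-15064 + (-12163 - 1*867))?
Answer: 5653/28094 ≈ 0.20122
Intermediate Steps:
(-36752 + 31099)/(-15064 + (-12163 - 1*867)) = -5653/(-15064 + (-12163 - 867)) = -5653/(-15064 - 13030) = -5653/(-28094) = -5653*(-1/28094) = 5653/28094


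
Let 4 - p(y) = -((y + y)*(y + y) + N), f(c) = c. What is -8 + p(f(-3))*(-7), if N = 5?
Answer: -323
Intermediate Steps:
p(y) = 9 + 4*y² (p(y) = 4 - (-1)*((y + y)*(y + y) + 5) = 4 - (-1)*((2*y)*(2*y) + 5) = 4 - (-1)*(4*y² + 5) = 4 - (-1)*(5 + 4*y²) = 4 - (-5 - 4*y²) = 4 + (5 + 4*y²) = 9 + 4*y²)
-8 + p(f(-3))*(-7) = -8 + (9 + 4*(-3)²)*(-7) = -8 + (9 + 4*9)*(-7) = -8 + (9 + 36)*(-7) = -8 + 45*(-7) = -8 - 315 = -323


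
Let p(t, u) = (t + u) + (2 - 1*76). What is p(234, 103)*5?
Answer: 1315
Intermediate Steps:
p(t, u) = -74 + t + u (p(t, u) = (t + u) + (2 - 76) = (t + u) - 74 = -74 + t + u)
p(234, 103)*5 = (-74 + 234 + 103)*5 = 263*5 = 1315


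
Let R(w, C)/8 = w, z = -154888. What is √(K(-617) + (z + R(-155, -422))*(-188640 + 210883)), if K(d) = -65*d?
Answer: I*√3472714999 ≈ 58930.0*I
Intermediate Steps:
R(w, C) = 8*w
√(K(-617) + (z + R(-155, -422))*(-188640 + 210883)) = √(-65*(-617) + (-154888 + 8*(-155))*(-188640 + 210883)) = √(40105 + (-154888 - 1240)*22243) = √(40105 - 156128*22243) = √(40105 - 3472755104) = √(-3472714999) = I*√3472714999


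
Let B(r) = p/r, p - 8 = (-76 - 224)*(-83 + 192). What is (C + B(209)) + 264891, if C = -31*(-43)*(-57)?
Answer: 3586318/19 ≈ 1.8875e+5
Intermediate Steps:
p = -32692 (p = 8 + (-76 - 224)*(-83 + 192) = 8 - 300*109 = 8 - 32700 = -32692)
C = -75981 (C = 1333*(-57) = -75981)
B(r) = -32692/r
(C + B(209)) + 264891 = (-75981 - 32692/209) + 264891 = (-75981 - 32692*1/209) + 264891 = (-75981 - 2972/19) + 264891 = -1446611/19 + 264891 = 3586318/19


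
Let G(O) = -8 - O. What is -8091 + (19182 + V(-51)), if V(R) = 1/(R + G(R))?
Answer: 88727/8 ≈ 11091.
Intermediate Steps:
V(R) = -⅛ (V(R) = 1/(R + (-8 - R)) = 1/(-8) = -⅛)
-8091 + (19182 + V(-51)) = -8091 + (19182 - ⅛) = -8091 + 153455/8 = 88727/8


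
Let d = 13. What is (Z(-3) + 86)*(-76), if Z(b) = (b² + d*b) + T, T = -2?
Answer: -4104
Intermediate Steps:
Z(b) = -2 + b² + 13*b (Z(b) = (b² + 13*b) - 2 = -2 + b² + 13*b)
(Z(-3) + 86)*(-76) = ((-2 + (-3)² + 13*(-3)) + 86)*(-76) = ((-2 + 9 - 39) + 86)*(-76) = (-32 + 86)*(-76) = 54*(-76) = -4104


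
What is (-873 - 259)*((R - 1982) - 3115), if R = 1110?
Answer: 4513284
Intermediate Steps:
(-873 - 259)*((R - 1982) - 3115) = (-873 - 259)*((1110 - 1982) - 3115) = -1132*(-872 - 3115) = -1132*(-3987) = 4513284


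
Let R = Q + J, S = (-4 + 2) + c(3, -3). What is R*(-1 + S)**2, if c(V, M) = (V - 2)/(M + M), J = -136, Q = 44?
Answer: -8303/9 ≈ -922.56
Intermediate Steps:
c(V, M) = (-2 + V)/(2*M) (c(V, M) = (-2 + V)/((2*M)) = (-2 + V)*(1/(2*M)) = (-2 + V)/(2*M))
S = -13/6 (S = (-4 + 2) + (1/2)*(-2 + 3)/(-3) = -2 + (1/2)*(-1/3)*1 = -2 - 1/6 = -13/6 ≈ -2.1667)
R = -92 (R = 44 - 136 = -92)
R*(-1 + S)**2 = -92*(-1 - 13/6)**2 = -92*(-19/6)**2 = -92*361/36 = -8303/9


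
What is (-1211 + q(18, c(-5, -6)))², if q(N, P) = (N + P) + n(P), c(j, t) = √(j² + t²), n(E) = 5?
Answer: (1188 - √61)² ≈ 1.3928e+6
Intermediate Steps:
q(N, P) = 5 + N + P (q(N, P) = (N + P) + 5 = 5 + N + P)
(-1211 + q(18, c(-5, -6)))² = (-1211 + (5 + 18 + √((-5)² + (-6)²)))² = (-1211 + (5 + 18 + √(25 + 36)))² = (-1211 + (5 + 18 + √61))² = (-1211 + (23 + √61))² = (-1188 + √61)²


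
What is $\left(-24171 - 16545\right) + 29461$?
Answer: $-11255$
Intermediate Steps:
$\left(-24171 - 16545\right) + 29461 = -40716 + 29461 = -11255$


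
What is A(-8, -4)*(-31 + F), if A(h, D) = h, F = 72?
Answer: -328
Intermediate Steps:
A(-8, -4)*(-31 + F) = -8*(-31 + 72) = -8*41 = -328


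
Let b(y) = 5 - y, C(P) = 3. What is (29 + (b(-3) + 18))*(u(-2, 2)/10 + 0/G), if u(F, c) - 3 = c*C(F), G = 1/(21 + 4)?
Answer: 99/2 ≈ 49.500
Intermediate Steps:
G = 1/25 ≈ 0.040000
u(F, c) = 3 + 3*c (u(F, c) = 3 + c*3 = 3 + 3*c)
(29 + (b(-3) + 18))*(u(-2, 2)/10 + 0/G) = (29 + ((5 - 1*(-3)) + 18))*((3 + 3*2)/10 + 0/(1/25)) = (29 + ((5 + 3) + 18))*((3 + 6)*(1/10) + 0*25) = (29 + (8 + 18))*(9*(1/10) + 0) = (29 + 26)*(9/10 + 0) = 55*(9/10) = 99/2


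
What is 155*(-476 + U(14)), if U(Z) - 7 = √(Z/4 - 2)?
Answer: -72695 + 155*√6/2 ≈ -72505.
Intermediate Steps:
U(Z) = 7 + √(-2 + Z/4) (U(Z) = 7 + √(Z/4 - 2) = 7 + √(-2 + Z/4))
155*(-476 + U(14)) = 155*(-476 + (7 + √(-8 + 14)/2)) = 155*(-476 + (7 + √6/2)) = 155*(-469 + √6/2) = -72695 + 155*√6/2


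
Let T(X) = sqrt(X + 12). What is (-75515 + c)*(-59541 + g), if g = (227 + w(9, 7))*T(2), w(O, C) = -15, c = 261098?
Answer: -11049797403 + 39343596*sqrt(14) ≈ -1.0903e+10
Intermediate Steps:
T(X) = sqrt(12 + X)
g = 212*sqrt(14) (g = (227 - 15)*sqrt(12 + 2) = 212*sqrt(14) ≈ 793.23)
(-75515 + c)*(-59541 + g) = (-75515 + 261098)*(-59541 + 212*sqrt(14)) = 185583*(-59541 + 212*sqrt(14)) = -11049797403 + 39343596*sqrt(14)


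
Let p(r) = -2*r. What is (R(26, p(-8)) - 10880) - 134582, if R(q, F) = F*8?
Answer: -145334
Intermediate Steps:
R(q, F) = 8*F
(R(26, p(-8)) - 10880) - 134582 = (8*(-2*(-8)) - 10880) - 134582 = (8*16 - 10880) - 134582 = (128 - 10880) - 134582 = -10752 - 134582 = -145334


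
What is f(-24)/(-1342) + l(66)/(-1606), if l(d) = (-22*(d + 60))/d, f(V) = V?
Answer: 2157/48983 ≈ 0.044036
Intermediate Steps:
l(d) = (-1320 - 22*d)/d (l(d) = (-22*(60 + d))/d = (-1320 - 22*d)/d)
f(-24)/(-1342) + l(66)/(-1606) = -24/(-1342) + (-22 - 1320/66)/(-1606) = -24*(-1/1342) + (-22 - 1320*1/66)*(-1/1606) = 12/671 + (-22 - 20)*(-1/1606) = 12/671 - 42*(-1/1606) = 12/671 + 21/803 = 2157/48983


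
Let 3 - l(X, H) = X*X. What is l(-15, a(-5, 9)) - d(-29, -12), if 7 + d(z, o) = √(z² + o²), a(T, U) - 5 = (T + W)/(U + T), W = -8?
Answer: -215 - √985 ≈ -246.38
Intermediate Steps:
a(T, U) = 5 + (-8 + T)/(T + U) (a(T, U) = 5 + (T - 8)/(U + T) = 5 + (-8 + T)/(T + U))
d(z, o) = -7 + √(o² + z²) (d(z, o) = -7 + √(z² + o²) = -7 + √(o² + z²))
l(X, H) = 3 - X² (l(X, H) = 3 - X*X = 3 - X²)
l(-15, a(-5, 9)) - d(-29, -12) = (3 - 1*(-15)²) - (-7 + √((-12)² + (-29)²)) = (3 - 1*225) - (-7 + √(144 + 841)) = (3 - 225) - (-7 + √985) = -222 + (7 - √985) = -215 - √985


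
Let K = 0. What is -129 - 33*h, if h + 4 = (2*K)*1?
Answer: 3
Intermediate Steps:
h = -4 (h = -4 + (2*0)*1 = -4 + 0*1 = -4 + 0 = -4)
-129 - 33*h = -129 - 33*(-4) = -129 + 132 = 3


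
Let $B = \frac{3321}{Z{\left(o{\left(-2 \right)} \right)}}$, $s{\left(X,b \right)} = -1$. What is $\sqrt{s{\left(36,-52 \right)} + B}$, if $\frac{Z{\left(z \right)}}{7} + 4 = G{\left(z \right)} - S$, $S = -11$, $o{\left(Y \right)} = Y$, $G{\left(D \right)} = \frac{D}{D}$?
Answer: $\frac{\sqrt{45710}}{28} \approx 7.6357$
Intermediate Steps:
$G{\left(D \right)} = 1$
$Z{\left(z \right)} = 56$ ($Z{\left(z \right)} = -28 + 7 \left(1 - -11\right) = -28 + 7 \left(1 + 11\right) = -28 + 7 \cdot 12 = -28 + 84 = 56$)
$B = \frac{3321}{56} \approx 59.304$
$\sqrt{s{\left(36,-52 \right)} + B} = \sqrt{-1 + \frac{3321}{56}} = \sqrt{\frac{3265}{56}} = \frac{\sqrt{45710}}{28}$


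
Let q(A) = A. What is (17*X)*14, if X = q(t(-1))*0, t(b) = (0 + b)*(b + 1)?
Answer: 0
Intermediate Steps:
t(b) = b*(1 + b)
X = 0 (X = -(1 - 1)*0 = -1*0*0 = 0*0 = 0)
(17*X)*14 = (17*0)*14 = 0*14 = 0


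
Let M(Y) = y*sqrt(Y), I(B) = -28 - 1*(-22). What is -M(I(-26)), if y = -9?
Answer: 9*I*sqrt(6) ≈ 22.045*I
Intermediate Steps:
I(B) = -6 (I(B) = -28 + 22 = -6)
M(Y) = -9*sqrt(Y)
-M(I(-26)) = -(-9)*sqrt(-6) = -(-9)*I*sqrt(6) = 9*I*sqrt(6)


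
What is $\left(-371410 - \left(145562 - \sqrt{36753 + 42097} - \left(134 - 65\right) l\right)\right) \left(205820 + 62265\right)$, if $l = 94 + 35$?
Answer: $-136206214035 + 1340425 \sqrt{3154} \approx -1.3613 \cdot 10^{11}$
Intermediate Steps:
$l = 129$
$\left(-371410 - \left(145562 - \sqrt{36753 + 42097} - \left(134 - 65\right) l\right)\right) \left(205820 + 62265\right) = \left(-371410 - \left(145562 - \sqrt{36753 + 42097} - \left(134 - 65\right) 129\right)\right) \left(205820 + 62265\right) = \left(-371410 + \left(\left(-145562 + \sqrt{78850}\right) + 69 \cdot 129\right)\right) 268085 = \left(-371410 + \left(\left(-145562 + 5 \sqrt{3154}\right) + 8901\right)\right) 268085 = \left(-371410 - \left(136661 - 5 \sqrt{3154}\right)\right) 268085 = \left(-508071 + 5 \sqrt{3154}\right) 268085 = -136206214035 + 1340425 \sqrt{3154}$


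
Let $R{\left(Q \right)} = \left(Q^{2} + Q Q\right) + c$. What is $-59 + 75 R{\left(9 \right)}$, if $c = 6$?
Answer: $12541$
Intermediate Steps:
$R{\left(Q \right)} = 6 + 2 Q^{2}$ ($R{\left(Q \right)} = \left(Q^{2} + Q Q\right) + 6 = \left(Q^{2} + Q^{2}\right) + 6 = 2 Q^{2} + 6 = 6 + 2 Q^{2}$)
$-59 + 75 R{\left(9 \right)} = -59 + 75 \left(6 + 2 \cdot 9^{2}\right) = -59 + 75 \left(6 + 2 \cdot 81\right) = -59 + 75 \left(6 + 162\right) = -59 + 75 \cdot 168 = -59 + 12600 = 12541$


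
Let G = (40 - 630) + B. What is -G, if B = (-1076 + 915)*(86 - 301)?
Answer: -34025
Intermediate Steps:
B = 34615 (B = -161*(-215) = 34615)
G = 34025 (G = (40 - 630) + 34615 = -590 + 34615 = 34025)
-G = -1*34025 = -34025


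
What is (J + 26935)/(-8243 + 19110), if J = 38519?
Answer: 65454/10867 ≈ 6.0232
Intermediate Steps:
(J + 26935)/(-8243 + 19110) = (38519 + 26935)/(-8243 + 19110) = 65454/10867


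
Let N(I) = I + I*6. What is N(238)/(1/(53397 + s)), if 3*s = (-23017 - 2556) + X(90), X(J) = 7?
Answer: 74761750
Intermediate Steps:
N(I) = 7*I (N(I) = I + 6*I = 7*I)
s = -8522 (s = ((-23017 - 2556) + 7)/3 = (-25573 + 7)/3 = (⅓)*(-25566) = -8522)
N(238)/(1/(53397 + s)) = (7*238)/(1/(53397 - 8522)) = 1666/(1/44875) = 1666*44875 = 74761750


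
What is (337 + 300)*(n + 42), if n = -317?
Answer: -175175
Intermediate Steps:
(337 + 300)*(n + 42) = (337 + 300)*(-317 + 42) = 637*(-275) = -175175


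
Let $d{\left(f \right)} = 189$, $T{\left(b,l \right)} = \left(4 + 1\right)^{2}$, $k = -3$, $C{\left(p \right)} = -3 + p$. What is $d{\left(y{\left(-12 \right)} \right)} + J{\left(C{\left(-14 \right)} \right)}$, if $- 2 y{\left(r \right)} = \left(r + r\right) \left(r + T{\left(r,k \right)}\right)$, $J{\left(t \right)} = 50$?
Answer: $239$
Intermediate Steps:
$T{\left(b,l \right)} = 25$ ($T{\left(b,l \right)} = 5^{2} = 25$)
$y{\left(r \right)} = - r \left(25 + r\right)$ ($y{\left(r \right)} = - \frac{\left(r + r\right) \left(r + 25\right)}{2} = - \frac{2 r \left(25 + r\right)}{2} = - r \left(25 + r\right)$)
$d{\left(y{\left(-12 \right)} \right)} + J{\left(C{\left(-14 \right)} \right)} = 189 + 50 = 239$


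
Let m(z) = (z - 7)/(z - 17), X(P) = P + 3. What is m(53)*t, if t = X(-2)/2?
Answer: 23/36 ≈ 0.63889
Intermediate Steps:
X(P) = 3 + P
m(z) = (-7 + z)/(-17 + z)
t = 1/2 (t = (3 - 2)/2 = 1*(1/2) = 1/2 ≈ 0.50000)
m(53)*t = ((-7 + 53)/(-17 + 53))*(1/2) = (46/36)*(1/2) = ((1/36)*46)*(1/2) = (23/18)*(1/2) = 23/36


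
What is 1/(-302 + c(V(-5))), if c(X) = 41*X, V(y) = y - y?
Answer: -1/302 ≈ -0.0033113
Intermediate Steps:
V(y) = 0
1/(-302 + c(V(-5))) = 1/(-302 + 41*0) = 1/(-302 + 0) = 1/(-302) = -1/302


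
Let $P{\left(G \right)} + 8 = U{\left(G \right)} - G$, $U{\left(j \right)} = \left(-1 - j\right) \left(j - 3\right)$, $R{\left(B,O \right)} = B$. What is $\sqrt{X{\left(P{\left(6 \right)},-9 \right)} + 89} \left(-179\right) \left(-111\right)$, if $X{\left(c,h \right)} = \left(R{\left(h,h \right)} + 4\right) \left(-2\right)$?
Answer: $59607 \sqrt{11} \approx 1.9769 \cdot 10^{5}$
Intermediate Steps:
$U{\left(j \right)} = \left(-1 - j\right) \left(-3 + j\right)$
$P{\left(G \right)} = -5 + G - G^{2}$ ($P{\left(G \right)} = -8 - \left(-3 + G^{2} - G\right) = -8 + \left(3 + G - G^{2}\right) = -5 + G - G^{2}$)
$X{\left(c,h \right)} = -8 - 2 h$ ($X{\left(c,h \right)} = \left(h + 4\right) \left(-2\right) = \left(4 + h\right) \left(-2\right) = -8 - 2 h$)
$\sqrt{X{\left(P{\left(6 \right)},-9 \right)} + 89} \left(-179\right) \left(-111\right) = \sqrt{\left(-8 - -18\right) + 89} \left(-179\right) \left(-111\right) = \sqrt{\left(-8 + 18\right) + 89} \left(-179\right) \left(-111\right) = \sqrt{10 + 89} \left(-179\right) \left(-111\right) = \sqrt{99} \left(-179\right) \left(-111\right) = 3 \sqrt{11} \left(-179\right) \left(-111\right) = - 537 \sqrt{11} \left(-111\right) = 59607 \sqrt{11}$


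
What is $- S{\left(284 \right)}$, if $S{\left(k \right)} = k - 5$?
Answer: $-279$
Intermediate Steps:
$S{\left(k \right)} = -5 + k$ ($S{\left(k \right)} = k - 5 = -5 + k$)
$- S{\left(284 \right)} = - (-5 + 284) = \left(-1\right) 279 = -279$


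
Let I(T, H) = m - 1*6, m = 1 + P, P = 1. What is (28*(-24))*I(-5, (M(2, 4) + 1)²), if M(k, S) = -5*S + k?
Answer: 2688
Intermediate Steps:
M(k, S) = k - 5*S
m = 2 (m = 1 + 1 = 2)
I(T, H) = -4 (I(T, H) = 2 - 1*6 = 2 - 6 = -4)
(28*(-24))*I(-5, (M(2, 4) + 1)²) = (28*(-24))*(-4) = -672*(-4) = 2688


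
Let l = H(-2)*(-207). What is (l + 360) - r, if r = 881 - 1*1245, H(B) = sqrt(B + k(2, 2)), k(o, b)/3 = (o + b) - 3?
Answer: 517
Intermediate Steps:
k(o, b) = -9 + 3*b + 3*o (k(o, b) = 3*((o + b) - 3) = 3*((b + o) - 3) = 3*(-3 + b + o) = -9 + 3*b + 3*o)
H(B) = sqrt(3 + B) (H(B) = sqrt(B + (-9 + 3*2 + 3*2)) = sqrt(B + (-9 + 6 + 6)) = sqrt(B + 3) = sqrt(3 + B))
r = -364 (r = 881 - 1245 = -364)
l = -207 (l = sqrt(3 - 2)*(-207) = sqrt(1)*(-207) = 1*(-207) = -207)
(l + 360) - r = (-207 + 360) - 1*(-364) = 153 + 364 = 517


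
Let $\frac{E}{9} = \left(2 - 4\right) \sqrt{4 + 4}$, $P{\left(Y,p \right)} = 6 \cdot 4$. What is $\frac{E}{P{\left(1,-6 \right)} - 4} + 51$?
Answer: $51 - \frac{9 \sqrt{2}}{5} \approx 48.454$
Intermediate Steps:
$P{\left(Y,p \right)} = 24$
$E = - 36 \sqrt{2}$ ($E = 9 \left(2 - 4\right) \sqrt{4 + 4} = 9 \left(- 2 \sqrt{8}\right) = 9 \left(- 2 \cdot 2 \sqrt{2}\right) = 9 \left(- 4 \sqrt{2}\right) = - 36 \sqrt{2} \approx -50.912$)
$\frac{E}{P{\left(1,-6 \right)} - 4} + 51 = \frac{\left(-36\right) \sqrt{2}}{24 - 4} + 51 = \frac{\left(-36\right) \sqrt{2}}{20} + 51 = - 36 \sqrt{2} \cdot \frac{1}{20} + 51 = - \frac{9 \sqrt{2}}{5} + 51 = 51 - \frac{9 \sqrt{2}}{5}$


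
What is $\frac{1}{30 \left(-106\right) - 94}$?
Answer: $- \frac{1}{3274} \approx -0.00030544$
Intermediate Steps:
$\frac{1}{30 \left(-106\right) - 94} = \frac{1}{-3180 - 94} = \frac{1}{-3274} = - \frac{1}{3274}$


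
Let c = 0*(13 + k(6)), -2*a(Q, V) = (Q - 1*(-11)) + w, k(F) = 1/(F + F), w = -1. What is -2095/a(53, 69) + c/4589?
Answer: 4190/63 ≈ 66.508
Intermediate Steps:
k(F) = 1/(2*F)
a(Q, V) = -5 - Q/2 (a(Q, V) = -((Q - 1*(-11)) - 1)/2 = -((Q + 11) - 1)/2 = -((11 + Q) - 1)/2 = -(10 + Q)/2 = -5 - Q/2)
c = 0 (c = 0*(13 + (1/2)/6) = 0*(13 + (1/2)*(1/6)) = 0*(13 + 1/12) = 0*(157/12) = 0)
-2095/a(53, 69) + c/4589 = -2095/(-5 - 1/2*53) + 0/4589 = -2095/(-5 - 53/2) + 0*(1/4589) = -2095/(-63/2) + 0 = -2095*(-2/63) + 0 = 4190/63 + 0 = 4190/63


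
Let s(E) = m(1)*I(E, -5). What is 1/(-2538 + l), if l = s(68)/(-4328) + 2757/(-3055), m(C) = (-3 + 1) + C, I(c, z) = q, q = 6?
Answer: -6611020/16784725743 ≈ -0.00039387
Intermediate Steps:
I(c, z) = 6
m(C) = -2 + C
s(E) = -6 (s(E) = (-2 + 1)*6 = -1*6 = -6)
l = -5956983/6611020 (l = -6/(-4328) + 2757/(-3055) = -6*(-1/4328) + 2757*(-1/3055) = 3/2164 - 2757/3055 = -5956983/6611020 ≈ -0.90107)
1/(-2538 + l) = 1/(-2538 - 5956983/6611020) = 1/(-16784725743/6611020) = -6611020/16784725743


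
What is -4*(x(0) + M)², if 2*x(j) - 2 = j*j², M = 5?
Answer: -144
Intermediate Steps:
x(j) = 1 + j³/2 (x(j) = 1 + (j*j²)/2 = 1 + j³/2)
-4*(x(0) + M)² = -4*((1 + (½)*0³) + 5)² = -4*((1 + (½)*0) + 5)² = -4*((1 + 0) + 5)² = -4*(1 + 5)² = -4*6² = -4*36 = -144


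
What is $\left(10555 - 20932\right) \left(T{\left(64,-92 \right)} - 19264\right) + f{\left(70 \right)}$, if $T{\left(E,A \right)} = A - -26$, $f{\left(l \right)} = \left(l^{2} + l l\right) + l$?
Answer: $200597280$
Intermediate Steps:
$f{\left(l \right)} = l + 2 l^{2}$ ($f{\left(l \right)} = \left(l^{2} + l^{2}\right) + l = 2 l^{2} + l = l + 2 l^{2}$)
$T{\left(E,A \right)} = 26 + A$ ($T{\left(E,A \right)} = A + 26 = 26 + A$)
$\left(10555 - 20932\right) \left(T{\left(64,-92 \right)} - 19264\right) + f{\left(70 \right)} = \left(10555 - 20932\right) \left(\left(26 - 92\right) - 19264\right) + 70 \left(1 + 2 \cdot 70\right) = - 10377 \left(-66 - 19264\right) + 70 \left(1 + 140\right) = \left(-10377\right) \left(-19330\right) + 70 \cdot 141 = 200587410 + 9870 = 200597280$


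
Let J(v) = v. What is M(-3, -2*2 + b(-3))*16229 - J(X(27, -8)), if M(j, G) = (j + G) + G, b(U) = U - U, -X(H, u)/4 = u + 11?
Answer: -178507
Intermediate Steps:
X(H, u) = -44 - 4*u (X(H, u) = -4*(u + 11) = -4*(11 + u) = -44 - 4*u)
b(U) = 0
M(j, G) = j + 2*G (M(j, G) = (G + j) + G = j + 2*G)
M(-3, -2*2 + b(-3))*16229 - J(X(27, -8)) = (-3 + 2*(-2*2 + 0))*16229 - (-44 - 4*(-8)) = (-3 + 2*(-4 + 0))*16229 - (-44 + 32) = (-3 + 2*(-4))*16229 - 1*(-12) = (-3 - 8)*16229 + 12 = -11*16229 + 12 = -178519 + 12 = -178507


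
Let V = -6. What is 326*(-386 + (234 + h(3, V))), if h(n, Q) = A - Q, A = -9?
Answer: -50530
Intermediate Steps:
h(n, Q) = -9 - Q
326*(-386 + (234 + h(3, V))) = 326*(-386 + (234 + (-9 - 1*(-6)))) = 326*(-386 + (234 + (-9 + 6))) = 326*(-386 + (234 - 3)) = 326*(-386 + 231) = 326*(-155) = -50530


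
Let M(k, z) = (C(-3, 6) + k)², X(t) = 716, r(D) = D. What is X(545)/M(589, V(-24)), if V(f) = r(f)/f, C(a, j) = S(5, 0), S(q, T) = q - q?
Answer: 716/346921 ≈ 0.0020639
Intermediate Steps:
S(q, T) = 0
C(a, j) = 0
V(f) = 1 (V(f) = f/f = 1)
M(k, z) = k² (M(k, z) = (0 + k)² = k²)
X(545)/M(589, V(-24)) = 716/(589²) = 716/346921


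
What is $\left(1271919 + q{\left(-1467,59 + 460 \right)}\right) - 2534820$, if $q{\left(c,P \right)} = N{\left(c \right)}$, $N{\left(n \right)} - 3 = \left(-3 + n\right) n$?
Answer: $893592$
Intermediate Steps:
$N{\left(n \right)} = 3 + n \left(-3 + n\right)$ ($N{\left(n \right)} = 3 + \left(-3 + n\right) n = 3 + n \left(-3 + n\right)$)
$q{\left(c,P \right)} = 3 + c^{2} - 3 c$
$\left(1271919 + q{\left(-1467,59 + 460 \right)}\right) - 2534820 = \left(1271919 + \left(3 + \left(-1467\right)^{2} - -4401\right)\right) - 2534820 = \left(1271919 + \left(3 + 2152089 + 4401\right)\right) - 2534820 = \left(1271919 + 2156493\right) - 2534820 = 3428412 - 2534820 = 893592$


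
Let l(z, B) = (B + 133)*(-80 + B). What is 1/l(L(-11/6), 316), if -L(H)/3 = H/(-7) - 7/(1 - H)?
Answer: 1/105964 ≈ 9.4372e-6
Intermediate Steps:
L(H) = 21/(1 - H) + 3*H/7 (L(H) = -3*(H/(-7) - 7/(1 - H)) = -3*(H*(-⅐) - 7/(1 - H)) = -3*(-H/7 - 7/(1 - H)) = -3*(-7/(1 - H) - H/7) = 21/(1 - H) + 3*H/7)
l(z, B) = (-80 + B)*(133 + B) (l(z, B) = (133 + B)*(-80 + B) = (-80 + B)*(133 + B))
1/l(L(-11/6), 316) = 1/(-10640 + 316² + 53*316) = 1/(-10640 + 99856 + 16748) = 1/105964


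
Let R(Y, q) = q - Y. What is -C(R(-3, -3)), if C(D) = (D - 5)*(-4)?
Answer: -20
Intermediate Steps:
C(D) = 20 - 4*D (C(D) = (-5 + D)*(-4) = 20 - 4*D)
-C(R(-3, -3)) = -(20 - 4*(-3 - 1*(-3))) = -(20 - 4*(-3 + 3)) = -(20 - 4*0) = -(20 + 0) = -1*20 = -20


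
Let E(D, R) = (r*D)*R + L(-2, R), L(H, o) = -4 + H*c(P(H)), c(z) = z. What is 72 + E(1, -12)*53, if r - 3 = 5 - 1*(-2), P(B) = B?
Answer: -6288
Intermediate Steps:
r = 10 (r = 3 + (5 - 1*(-2)) = 3 + (5 + 2) = 3 + 7 = 10)
L(H, o) = -4 + H² (L(H, o) = -4 + H*H = -4 + H²)
E(D, R) = 10*D*R (E(D, R) = (10*D)*R + (-4 + (-2)²) = 10*D*R + (-4 + 4) = 10*D*R + 0 = 10*D*R)
72 + E(1, -12)*53 = 72 + (10*1*(-12))*53 = 72 - 120*53 = 72 - 6360 = -6288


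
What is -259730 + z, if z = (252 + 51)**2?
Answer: -167921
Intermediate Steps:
z = 91809 (z = 303**2 = 91809)
-259730 + z = -259730 + 91809 = -167921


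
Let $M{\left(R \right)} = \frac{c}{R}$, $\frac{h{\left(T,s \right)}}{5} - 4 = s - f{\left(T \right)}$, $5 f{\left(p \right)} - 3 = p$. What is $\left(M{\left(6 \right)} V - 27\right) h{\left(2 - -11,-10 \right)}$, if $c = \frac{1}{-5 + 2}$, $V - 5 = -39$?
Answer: $\frac{10396}{9} \approx 1155.1$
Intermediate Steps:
$V = -34$ ($V = 5 - 39 = -34$)
$f{\left(p \right)} = \frac{3}{5} + \frac{p}{5}$
$h{\left(T,s \right)} = 17 - T + 5 s$ ($h{\left(T,s \right)} = 20 + 5 \left(s - \left(\frac{3}{5} + \frac{T}{5}\right)\right) = 20 + 5 \left(- \frac{3}{5} + s - \frac{T}{5}\right) = 20 - \left(3 + T - 5 s\right) = 17 - T + 5 s$)
$c = - \frac{1}{3}$ ($c = \frac{1}{-3} = - \frac{1}{3} \approx -0.33333$)
$M{\left(R \right)} = - \frac{1}{3 R}$
$\left(M{\left(6 \right)} V - 27\right) h{\left(2 - -11,-10 \right)} = \left(- \frac{1}{3 \cdot 6} \left(-34\right) - 27\right) \left(17 - \left(2 - -11\right) + 5 \left(-10\right)\right) = \left(\left(- \frac{1}{3}\right) \frac{1}{6} \left(-34\right) - 27\right) \left(17 - \left(2 + 11\right) - 50\right) = \left(\left(- \frac{1}{18}\right) \left(-34\right) - 27\right) \left(17 - 13 - 50\right) = \left(\frac{17}{9} - 27\right) \left(17 - 13 - 50\right) = \left(- \frac{226}{9}\right) \left(-46\right) = \frac{10396}{9}$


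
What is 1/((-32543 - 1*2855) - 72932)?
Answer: -1/108330 ≈ -9.2311e-6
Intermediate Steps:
1/((-32543 - 1*2855) - 72932) = 1/((-32543 - 2855) - 72932) = 1/(-35398 - 72932) = 1/(-108330) = -1/108330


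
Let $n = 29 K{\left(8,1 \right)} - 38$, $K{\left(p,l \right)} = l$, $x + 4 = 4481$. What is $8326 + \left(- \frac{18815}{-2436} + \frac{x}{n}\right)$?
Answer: $\frac{57267529}{7308} \approx 7836.3$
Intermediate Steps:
$x = 4477$ ($x = -4 + 4481 = 4477$)
$n = -9$ ($n = 29 \cdot 1 - 38 = 29 - 38 = -9$)
$8326 + \left(- \frac{18815}{-2436} + \frac{x}{n}\right) = 8326 + \left(- \frac{18815}{-2436} + \frac{4477}{-9}\right) = 8326 + \left(\left(-18815\right) \left(- \frac{1}{2436}\right) + 4477 \left(- \frac{1}{9}\right)\right) = 8326 + \left(\frac{18815}{2436} - \frac{4477}{9}\right) = 8326 - \frac{3578879}{7308} = \frac{57267529}{7308}$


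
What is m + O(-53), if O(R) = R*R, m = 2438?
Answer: 5247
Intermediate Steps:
O(R) = R**2
m + O(-53) = 2438 + (-53)**2 = 2438 + 2809 = 5247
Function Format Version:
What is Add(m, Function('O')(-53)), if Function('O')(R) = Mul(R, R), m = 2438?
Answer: 5247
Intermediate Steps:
Function('O')(R) = Pow(R, 2)
Add(m, Function('O')(-53)) = Add(2438, Pow(-53, 2)) = Add(2438, 2809) = 5247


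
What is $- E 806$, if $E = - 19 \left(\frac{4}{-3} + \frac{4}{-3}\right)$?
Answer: $- \frac{122512}{3} \approx -40837.0$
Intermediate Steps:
$E = \frac{152}{3}$ ($E = - 19 \left(4 \left(- \frac{1}{3}\right) + 4 \left(- \frac{1}{3}\right)\right) = - 19 \left(- \frac{4}{3} - \frac{4}{3}\right) = \left(-19\right) \left(- \frac{8}{3}\right) = \frac{152}{3} \approx 50.667$)
$- E 806 = - \frac{152 \cdot 806}{3} = \left(-1\right) \frac{122512}{3} = - \frac{122512}{3}$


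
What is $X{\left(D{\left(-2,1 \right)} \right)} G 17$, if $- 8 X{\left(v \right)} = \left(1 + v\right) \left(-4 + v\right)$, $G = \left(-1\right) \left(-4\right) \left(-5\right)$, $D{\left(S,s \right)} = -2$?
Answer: $255$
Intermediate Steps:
$G = -20$ ($G = 4 \left(-5\right) = -20$)
$X{\left(v \right)} = - \frac{\left(1 + v\right) \left(-4 + v\right)}{8}$
$X{\left(D{\left(-2,1 \right)} \right)} G 17 = \left(\frac{1}{2} - \frac{\left(-2\right)^{2}}{8} + \frac{3}{8} \left(-2\right)\right) \left(-20\right) 17 = \left(\frac{1}{2} - \frac{1}{2} - \frac{3}{4}\right) \left(-20\right) 17 = \left(- \frac{3}{4}\right) \left(-20\right) 17 = 15 \cdot 17 = 255$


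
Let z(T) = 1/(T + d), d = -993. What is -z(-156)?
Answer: 1/1149 ≈ 0.00087032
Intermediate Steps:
z(T) = 1/(-993 + T) (z(T) = 1/(T - 993) = 1/(-993 + T))
-z(-156) = -1/(-993 - 156) = -1/(-1149) = -1*(-1/1149) = 1/1149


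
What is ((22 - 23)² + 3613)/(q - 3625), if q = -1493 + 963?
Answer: -3614/4155 ≈ -0.86980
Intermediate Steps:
q = -530
((22 - 23)² + 3613)/(q - 3625) = ((22 - 23)² + 3613)/(-530 - 3625) = ((-1)² + 3613)/(-4155) = (1 + 3613)*(-1/4155) = 3614*(-1/4155) = -3614/4155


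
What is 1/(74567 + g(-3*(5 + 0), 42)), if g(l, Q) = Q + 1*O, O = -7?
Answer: 1/74602 ≈ 1.3404e-5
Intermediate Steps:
g(l, Q) = -7 + Q (g(l, Q) = Q + 1*(-7) = Q - 7 = -7 + Q)
1/(74567 + g(-3*(5 + 0), 42)) = 1/(74567 + (-7 + 42)) = 1/(74567 + 35) = 1/74602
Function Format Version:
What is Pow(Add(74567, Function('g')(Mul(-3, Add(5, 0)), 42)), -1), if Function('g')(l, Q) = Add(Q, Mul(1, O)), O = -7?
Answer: Rational(1, 74602) ≈ 1.3404e-5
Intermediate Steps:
Function('g')(l, Q) = Add(-7, Q) (Function('g')(l, Q) = Add(Q, Mul(1, -7)) = Add(Q, -7) = Add(-7, Q))
Pow(Add(74567, Function('g')(Mul(-3, Add(5, 0)), 42)), -1) = Pow(Add(74567, Add(-7, 42)), -1) = Pow(Add(74567, 35), -1) = Pow(74602, -1) = Rational(1, 74602)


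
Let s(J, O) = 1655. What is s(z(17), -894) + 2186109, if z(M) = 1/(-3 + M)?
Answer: 2187764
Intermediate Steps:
s(z(17), -894) + 2186109 = 1655 + 2186109 = 2187764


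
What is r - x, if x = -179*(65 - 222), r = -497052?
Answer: -525155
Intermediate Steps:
x = 28103 (x = -179*(-157) = 28103)
r - x = -497052 - 1*28103 = -497052 - 28103 = -525155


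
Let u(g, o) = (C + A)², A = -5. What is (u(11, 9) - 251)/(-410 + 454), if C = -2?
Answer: -101/22 ≈ -4.5909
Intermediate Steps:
u(g, o) = 49 (u(g, o) = (-2 - 5)² = (-7)² = 49)
(u(11, 9) - 251)/(-410 + 454) = (49 - 251)/(-410 + 454) = -202/44 = -202*1/44 = -101/22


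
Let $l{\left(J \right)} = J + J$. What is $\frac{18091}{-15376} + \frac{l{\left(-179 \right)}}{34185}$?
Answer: $- \frac{623945443}{525628560} \approx -1.187$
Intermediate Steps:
$l{\left(J \right)} = 2 J$
$\frac{18091}{-15376} + \frac{l{\left(-179 \right)}}{34185} = \frac{18091}{-15376} + \frac{2 \left(-179\right)}{34185} = 18091 \left(- \frac{1}{15376}\right) - \frac{358}{34185} = - \frac{18091}{15376} - \frac{358}{34185} = - \frac{623945443}{525628560}$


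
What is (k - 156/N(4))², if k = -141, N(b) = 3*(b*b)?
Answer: 332929/16 ≈ 20808.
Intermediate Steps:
N(b) = 3*b²
(k - 156/N(4))² = (-141 - 156/(3*4²))² = (-141 - 156/(3*16))² = (-141 - 156/48)² = (-141 - 156*1/48)² = (-141 - 13/4)² = (-577/4)² = 332929/16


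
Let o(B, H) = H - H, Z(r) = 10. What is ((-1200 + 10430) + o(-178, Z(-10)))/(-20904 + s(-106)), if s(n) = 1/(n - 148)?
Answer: -2344420/5309617 ≈ -0.44154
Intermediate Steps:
o(B, H) = 0
s(n) = 1/(-148 + n)
((-1200 + 10430) + o(-178, Z(-10)))/(-20904 + s(-106)) = ((-1200 + 10430) + 0)/(-20904 + 1/(-148 - 106)) = (9230 + 0)/(-20904 + 1/(-254)) = 9230/(-20904 - 1/254) = 9230/(-5309617/254) = 9230*(-254/5309617) = -2344420/5309617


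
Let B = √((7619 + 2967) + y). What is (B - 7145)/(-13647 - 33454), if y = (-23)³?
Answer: 7145/47101 - I*√1581/47101 ≈ 0.1517 - 0.00084418*I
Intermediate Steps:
y = -12167
B = I*√1581 (B = √((7619 + 2967) - 12167) = √(10586 - 12167) = √(-1581) = I*√1581 ≈ 39.762*I)
(B - 7145)/(-13647 - 33454) = (I*√1581 - 7145)/(-13647 - 33454) = (-7145 + I*√1581)/(-47101) = (-7145 + I*√1581)*(-1/47101) = 7145/47101 - I*√1581/47101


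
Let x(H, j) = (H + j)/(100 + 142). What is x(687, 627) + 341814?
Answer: 41360151/121 ≈ 3.4182e+5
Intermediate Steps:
x(H, j) = H/242 + j/242 (x(H, j) = (H + j)/242 = (H + j)*(1/242) = H/242 + j/242)
x(687, 627) + 341814 = ((1/242)*687 + (1/242)*627) + 341814 = (687/242 + 57/22) + 341814 = 657/121 + 341814 = 41360151/121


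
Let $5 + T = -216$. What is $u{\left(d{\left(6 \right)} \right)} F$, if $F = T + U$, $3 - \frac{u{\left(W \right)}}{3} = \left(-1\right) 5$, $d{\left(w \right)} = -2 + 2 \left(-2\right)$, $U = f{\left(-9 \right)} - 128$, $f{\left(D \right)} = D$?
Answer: $-8592$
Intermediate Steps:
$T = -221$ ($T = -5 - 216 = -221$)
$U = -137$ ($U = -9 - 128 = -137$)
$d{\left(w \right)} = -6$ ($d{\left(w \right)} = -2 - 4 = -6$)
$u{\left(W \right)} = 24$ ($u{\left(W \right)} = 9 - 3 \left(\left(-1\right) 5\right) = 9 - -15 = 9 + 15 = 24$)
$F = -358$ ($F = -221 - 137 = -358$)
$u{\left(d{\left(6 \right)} \right)} F = 24 \left(-358\right) = -8592$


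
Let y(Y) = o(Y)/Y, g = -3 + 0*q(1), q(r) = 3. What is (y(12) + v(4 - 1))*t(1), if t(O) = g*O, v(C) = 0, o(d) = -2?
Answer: ½ ≈ 0.50000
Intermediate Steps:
g = -3 (g = -3 + 0*3 = -3 + 0 = -3)
y(Y) = -2/Y
t(O) = -3*O
(y(12) + v(4 - 1))*t(1) = (-2/12 + 0)*(-3*1) = (-2*1/12 + 0)*(-3) = (-⅙ + 0)*(-3) = -⅙*(-3) = ½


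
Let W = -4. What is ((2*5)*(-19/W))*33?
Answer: 3135/2 ≈ 1567.5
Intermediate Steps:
((2*5)*(-19/W))*33 = ((2*5)*(-19/(-4)))*33 = (10*(-19*(-¼)))*33 = (10*(19/4))*33 = (95/2)*33 = 3135/2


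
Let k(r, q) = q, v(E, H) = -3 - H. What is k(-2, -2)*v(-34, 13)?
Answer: 32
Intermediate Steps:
k(-2, -2)*v(-34, 13) = -2*(-3 - 1*13) = -2*(-3 - 13) = -2*(-16) = 32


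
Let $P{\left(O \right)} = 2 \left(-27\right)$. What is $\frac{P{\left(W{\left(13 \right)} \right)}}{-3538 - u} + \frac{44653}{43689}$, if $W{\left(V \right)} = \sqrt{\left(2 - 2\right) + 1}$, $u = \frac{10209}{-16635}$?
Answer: $\frac{98771308249}{95216811447} \approx 1.0373$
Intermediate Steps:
$u = - \frac{3403}{5545}$ ($u = 10209 \left(- \frac{1}{16635}\right) = - \frac{3403}{5545} \approx -0.61371$)
$W{\left(V \right)} = 1$ ($W{\left(V \right)} = \sqrt{0 + 1} = \sqrt{1} = 1$)
$P{\left(O \right)} = -54$
$\frac{P{\left(W{\left(13 \right)} \right)}}{-3538 - u} + \frac{44653}{43689} = - \frac{54}{-3538 - - \frac{3403}{5545}} + \frac{44653}{43689} = - \frac{54}{-3538 + \frac{3403}{5545}} + 44653 \cdot \frac{1}{43689} = - \frac{54}{- \frac{19614807}{5545}} + \frac{44653}{43689} = \left(-54\right) \left(- \frac{5545}{19614807}\right) + \frac{44653}{43689} = \frac{33270}{2179423} + \frac{44653}{43689} = \frac{98771308249}{95216811447}$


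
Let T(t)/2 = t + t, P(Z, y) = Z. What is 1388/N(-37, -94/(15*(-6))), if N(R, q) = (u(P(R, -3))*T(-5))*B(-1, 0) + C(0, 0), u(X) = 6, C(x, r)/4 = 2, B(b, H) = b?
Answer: 347/32 ≈ 10.844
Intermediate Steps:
C(x, r) = 8 (C(x, r) = 4*2 = 8)
T(t) = 4*t (T(t) = 2*(t + t) = 2*(2*t) = 4*t)
N(R, q) = 128 (N(R, q) = (6*(4*(-5)))*(-1) + 8 = (6*(-20))*(-1) + 8 = -120*(-1) + 8 = 120 + 8 = 128)
1388/N(-37, -94/(15*(-6))) = 1388/128 = 1388*(1/128) = 347/32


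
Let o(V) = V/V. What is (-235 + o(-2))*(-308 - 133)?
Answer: 103194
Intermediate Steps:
o(V) = 1
(-235 + o(-2))*(-308 - 133) = (-235 + 1)*(-308 - 133) = -234*(-441) = 103194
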